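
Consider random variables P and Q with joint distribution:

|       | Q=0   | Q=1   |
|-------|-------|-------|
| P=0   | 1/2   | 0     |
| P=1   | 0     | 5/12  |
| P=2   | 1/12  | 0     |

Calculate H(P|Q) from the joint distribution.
Marginal P(Q) (column sums):
  P(Q=0) = 1/2 + 0 + 1/12 = 7/12
  P(Q=1) = 0 + 5/12 + 0 = 5/12

H(P|Q) = -Σ P(P,Q)·log₂ P(P|Q), where P(P|Q) = P(P,Q) / P(Q)
  (cells with P(P,Q) = 0 contribute 0)
  (P=0,Q=0): P(P|Q) = (1/2)/(7/12) = 6/7;  -(1/2)·log₂(6/7) = 0.1112
  (P=1,Q=1): P(P|Q) = (5/12)/(5/12) = 1;  -(5/12)·log₂(1) = 0.0000
  (P=2,Q=0): P(P|Q) = (1/12)/(7/12) = 1/7;  -(1/12)·log₂(1/7) = 0.2339
H(P|Q) = 0.1112 + 0.0000 + 0.2339
  = 0.3451 bits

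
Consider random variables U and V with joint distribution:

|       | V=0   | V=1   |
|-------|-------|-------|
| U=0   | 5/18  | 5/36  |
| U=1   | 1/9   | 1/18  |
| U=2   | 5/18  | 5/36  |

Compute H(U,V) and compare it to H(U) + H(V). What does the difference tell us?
Marginal P(U) (row sums):
  P(U=0) = 5/18 + 5/36 = 5/12
  P(U=1) = 1/9 + 1/18 = 1/6
  P(U=2) = 5/18 + 5/36 = 5/12
Marginal P(V) (column sums):
  P(V=0) = 5/18 + 1/9 + 5/18 = 2/3
  P(V=1) = 5/36 + 1/18 + 5/36 = 1/3

H(U,V) = -[(5/18)·log₂(5/18) + (5/36)·log₂(5/36) + (1/9)·log₂(1/9) + (1/18)·log₂(1/18) + (5/18)·log₂(5/18) + (5/36)·log₂(5/36)]
  = 0.5133 + 0.3956 + 0.3522 + 0.2317 + 0.5133 + 0.3956
  = 2.4017 bits
H(U) = -[(5/12)·log₂(5/12) + (1/6)·log₂(1/6) + (5/12)·log₂(5/12)]
  = 0.5263 + 0.4308 + 0.5263
  = 1.4834 bits
H(V) = -[(2/3)·log₂(2/3) + (1/3)·log₂(1/3)]
  = 0.3900 + 0.5283
  = 0.9183 bits

H(U) + H(V) = 1.4834 + 0.9183 = 2.4017 bits
Difference: H(U) + H(V) - H(U,V) = 2.4017 - 2.4017 = 0.0000 bits = I(U;V)

The difference is the mutual information; it is 0 here, so U and V are independent (the joint entropy equals the sum of the marginal entropies).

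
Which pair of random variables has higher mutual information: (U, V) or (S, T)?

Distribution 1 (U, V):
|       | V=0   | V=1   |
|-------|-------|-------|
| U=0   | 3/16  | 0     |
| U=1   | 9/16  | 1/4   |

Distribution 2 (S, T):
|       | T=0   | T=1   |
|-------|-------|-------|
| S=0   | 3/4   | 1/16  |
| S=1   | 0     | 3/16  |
Distribution 1 (U, V):
Marginal P(U) (row sums):
  P(U=0) = 3/16 + 0 = 3/16
  P(U=1) = 9/16 + 1/4 = 13/16
Marginal P(V) (column sums):
  P(V=0) = 3/16 + 9/16 = 3/4
  P(V=1) = 0 + 1/4 = 1/4

H(U) = -[(3/16)·log₂(3/16) + (13/16)·log₂(13/16)]
  = 0.4528 + 0.2434
  = 0.6962 bits
H(V) = -[(3/4)·log₂(3/4) + (1/4)·log₂(1/4)]
  = 0.3113 + 0.5000
  = 0.8113 bits
H(U,V) = -[(3/16)·log₂(3/16) + (9/16)·log₂(9/16) + (1/4)·log₂(1/4)]
  = 0.4528 + 0.4669 + 0.5000
  = 1.4197 bits

I(U;V) = H(U) + H(V) - H(U,V)
  = 0.6962 + 0.8113 - 1.4197
  = 0.0878 bits

Distribution 2 (S, T):
Marginal P(S) (row sums):
  P(S=0) = 3/4 + 1/16 = 13/16
  P(S=1) = 0 + 3/16 = 3/16
Marginal P(T) (column sums):
  P(T=0) = 3/4 + 0 = 3/4
  P(T=1) = 1/16 + 3/16 = 1/4

H(S) = -[(13/16)·log₂(13/16) + (3/16)·log₂(3/16)]
  = 0.2434 + 0.4528
  = 0.6962 bits
H(T) = -[(3/4)·log₂(3/4) + (1/4)·log₂(1/4)]
  = 0.3113 + 0.5000
  = 0.8113 bits
H(S,T) = -[(3/4)·log₂(3/4) + (1/16)·log₂(1/16) + (3/16)·log₂(3/16)]
  = 0.3113 + 0.2500 + 0.4528
  = 1.0141 bits

I(S;T) = H(S) + H(T) - H(S,T)
  = 0.6962 + 0.8113 - 1.0141
  = 0.4934 bits

I(S;T) = 0.4934 bits > I(U;V) = 0.0878 bits, so (S, T) has the higher mutual information (stronger dependence).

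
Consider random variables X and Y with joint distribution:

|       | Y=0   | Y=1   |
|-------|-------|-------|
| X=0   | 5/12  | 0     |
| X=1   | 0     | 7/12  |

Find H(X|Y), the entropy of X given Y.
Marginal P(Y) (column sums):
  P(Y=0) = 5/12 + 0 = 5/12
  P(Y=1) = 0 + 7/12 = 7/12

H(X|Y) = -Σ P(X,Y)·log₂ P(X|Y), where P(X|Y) = P(X,Y) / P(Y)
  (cells with P(X,Y) = 0 contribute 0)
  (X=0,Y=0): P(X|Y) = (5/12)/(5/12) = 1;  -(5/12)·log₂(1) = 0.0000
  (X=1,Y=1): P(X|Y) = (7/12)/(7/12) = 1;  -(7/12)·log₂(1) = 0.0000
H(X|Y) = 0.0000 + 0.0000
  = 0.0000 bits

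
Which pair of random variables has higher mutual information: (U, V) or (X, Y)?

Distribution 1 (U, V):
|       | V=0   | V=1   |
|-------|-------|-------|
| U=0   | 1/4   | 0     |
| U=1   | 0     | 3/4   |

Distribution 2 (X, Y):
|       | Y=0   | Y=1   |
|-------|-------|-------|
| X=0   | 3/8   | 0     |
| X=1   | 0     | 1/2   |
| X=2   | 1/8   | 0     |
Distribution 1 (U, V):
Marginal P(U) (row sums):
  P(U=0) = 1/4 + 0 = 1/4
  P(U=1) = 0 + 3/4 = 3/4
Marginal P(V) (column sums):
  P(V=0) = 1/4 + 0 = 1/4
  P(V=1) = 0 + 3/4 = 3/4

H(U) = -[(1/4)·log₂(1/4) + (3/4)·log₂(3/4)]
  = 0.5000 + 0.3113
  = 0.8113 bits
H(V) = -[(1/4)·log₂(1/4) + (3/4)·log₂(3/4)]
  = 0.5000 + 0.3113
  = 0.8113 bits
H(U,V) = -[(1/4)·log₂(1/4) + (3/4)·log₂(3/4)]
  = 0.5000 + 0.3113
  = 0.8113 bits

I(U;V) = H(U) + H(V) - H(U,V)
  = 0.8113 + 0.8113 - 0.8113
  = 0.8113 bits

Distribution 2 (X, Y):
Marginal P(X) (row sums):
  P(X=0) = 3/8 + 0 = 3/8
  P(X=1) = 0 + 1/2 = 1/2
  P(X=2) = 1/8 + 0 = 1/8
Marginal P(Y) (column sums):
  P(Y=0) = 3/8 + 0 + 1/8 = 1/2
  P(Y=1) = 0 + 1/2 + 0 = 1/2

H(X) = -[(3/8)·log₂(3/8) + (1/2)·log₂(1/2) + (1/8)·log₂(1/8)]
  = 0.5306 + 0.5000 + 0.3750
  = 1.4056 bits
H(Y) = -[(1/2)·log₂(1/2) + (1/2)·log₂(1/2)]
  = 0.5000 + 0.5000
  = 1.0000 bits
H(X,Y) = -[(3/8)·log₂(3/8) + (1/2)·log₂(1/2) + (1/8)·log₂(1/8)]
  = 0.5306 + 0.5000 + 0.3750
  = 1.4056 bits

I(X;Y) = H(X) + H(Y) - H(X,Y)
  = 1.4056 + 1.0000 - 1.4056
  = 1.0000 bits

I(X;Y) = 1.0000 bits > I(U;V) = 0.8113 bits, so (X, Y) has the higher mutual information (stronger dependence).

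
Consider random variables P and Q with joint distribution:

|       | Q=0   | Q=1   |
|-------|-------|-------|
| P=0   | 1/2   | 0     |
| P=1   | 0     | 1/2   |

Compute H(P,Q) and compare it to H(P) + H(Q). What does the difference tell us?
Marginal P(P) (row sums):
  P(P=0) = 1/2 + 0 = 1/2
  P(P=1) = 0 + 1/2 = 1/2
Marginal P(Q) (column sums):
  P(Q=0) = 1/2 + 0 = 1/2
  P(Q=1) = 0 + 1/2 = 1/2

H(P,Q) = -[(1/2)·log₂(1/2) + (1/2)·log₂(1/2)]
  = 0.5000 + 0.5000
  = 1.0000 bits
H(P) = -[(1/2)·log₂(1/2) + (1/2)·log₂(1/2)]
  = 0.5000 + 0.5000
  = 1.0000 bits
H(Q) = -[(1/2)·log₂(1/2) + (1/2)·log₂(1/2)]
  = 0.5000 + 0.5000
  = 1.0000 bits

H(P) + H(Q) = 1.0000 + 1.0000 = 2.0000 bits
Difference: H(P) + H(Q) - H(P,Q) = 2.0000 - 1.0000 = 1.0000 bits = I(P;Q)

The difference is the mutual information; it is positive here, so P and Q are dependent (knowing one reduces uncertainty about the other by 1.0000 bits).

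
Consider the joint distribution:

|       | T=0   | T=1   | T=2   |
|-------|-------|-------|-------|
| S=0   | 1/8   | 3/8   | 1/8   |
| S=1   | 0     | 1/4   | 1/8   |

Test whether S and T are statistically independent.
Marginal P(S) (row sums):
  P(S=0) = 1/8 + 3/8 + 1/8 = 5/8
  P(S=1) = 0 + 1/4 + 1/8 = 3/8
Marginal P(T) (column sums):
  P(T=0) = 1/8 + 0 = 1/8
  P(T=1) = 3/8 + 1/4 = 5/8
  P(T=2) = 1/8 + 1/8 = 1/4

S and T are independent iff P(S=i,T=j) = P(S=i)·P(T=j) for every cell.
  P(S=0)·P(T=0) = 5/8 × 1/8 = 5/64, but P(S=0,T=0) = 1/8 ✗

No, S and T are not independent. Quantitatively, I(S;T) > 0:

H(S) = -[(5/8)·log₂(5/8) + (3/8)·log₂(3/8)]
  = 0.4238 + 0.5306
  = 0.9544 bits
H(T) = -[(1/8)·log₂(1/8) + (5/8)·log₂(5/8) + (1/4)·log₂(1/4)]
  = 0.3750 + 0.4238 + 0.5000
  = 1.2988 bits
H(S,T) = -[(1/8)·log₂(1/8) + (3/8)·log₂(3/8) + (1/8)·log₂(1/8) + (1/4)·log₂(1/4) + (1/8)·log₂(1/8)]
  = 0.3750 + 0.5306 + 0.3750 + 0.5000 + 0.3750
  = 2.1556 bits
I(S;T) = H(S) + H(T) - H(S,T) = 0.9544 + 1.2988 - 2.1556 = 0.0976 bits > 0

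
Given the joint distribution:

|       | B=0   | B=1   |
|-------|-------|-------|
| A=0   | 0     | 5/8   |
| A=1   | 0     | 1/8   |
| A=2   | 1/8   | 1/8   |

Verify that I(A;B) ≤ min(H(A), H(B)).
Marginal P(A) (row sums):
  P(A=0) = 0 + 5/8 = 5/8
  P(A=1) = 0 + 1/8 = 1/8
  P(A=2) = 1/8 + 1/8 = 1/4
Marginal P(B) (column sums):
  P(B=0) = 0 + 0 + 1/8 = 1/8
  P(B=1) = 5/8 + 1/8 + 1/8 = 7/8

H(A) = -[(5/8)·log₂(5/8) + (1/8)·log₂(1/8) + (1/4)·log₂(1/4)]
  = 0.4238 + 0.3750 + 0.5000
  = 1.2988 bits
H(B) = -[(1/8)·log₂(1/8) + (7/8)·log₂(7/8)]
  = 0.3750 + 0.1686
  = 0.5436 bits
H(A,B) = -[(5/8)·log₂(5/8) + (1/8)·log₂(1/8) + (1/8)·log₂(1/8) + (1/8)·log₂(1/8)]
  = 0.4238 + 0.3750 + 0.3750 + 0.3750
  = 1.5488 bits

I(A;B) = H(A) + H(B) - H(A,B)
  = 1.2988 + 0.5436 - 1.5488
  = 0.2936 bits

min(H(A), H(B)) = min(1.2988, 0.5436) = 0.5436 bits
Since 0.2936 ≤ 0.5436, the bound is satisfied ✓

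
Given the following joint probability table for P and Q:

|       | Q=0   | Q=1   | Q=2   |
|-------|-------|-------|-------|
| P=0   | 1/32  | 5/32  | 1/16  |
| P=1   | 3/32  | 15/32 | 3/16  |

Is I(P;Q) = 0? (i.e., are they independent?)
Marginal P(P) (row sums):
  P(P=0) = 1/32 + 5/32 + 1/16 = 1/4
  P(P=1) = 3/32 + 15/32 + 3/16 = 3/4
Marginal P(Q) (column sums):
  P(Q=0) = 1/32 + 3/32 = 1/8
  P(Q=1) = 5/32 + 15/32 = 5/8
  P(Q=2) = 1/16 + 3/16 = 1/4

P and Q are independent iff P(P=i,Q=j) = P(P=i)·P(Q=j) for every cell.
  P(P=0)·P(Q=0) = 1/4 × 1/8 = 1/32 = P(P=0,Q=0) ✓
  P(P=0)·P(Q=1) = 1/4 × 5/8 = 5/32 = P(P=0,Q=1) ✓
  P(P=0)·P(Q=2) = 1/4 × 1/4 = 1/16 = P(P=0,Q=2) ✓
  P(P=1)·P(Q=0) = 3/4 × 1/8 = 3/32 = P(P=1,Q=0) ✓
  P(P=1)·P(Q=1) = 3/4 × 5/8 = 15/32 = P(P=1,Q=1) ✓
  P(P=1)·P(Q=2) = 3/4 × 1/4 = 3/16 = P(P=1,Q=2) ✓

Yes, P and Q are independent: every cell factors, so I(P;Q) = 0 bits.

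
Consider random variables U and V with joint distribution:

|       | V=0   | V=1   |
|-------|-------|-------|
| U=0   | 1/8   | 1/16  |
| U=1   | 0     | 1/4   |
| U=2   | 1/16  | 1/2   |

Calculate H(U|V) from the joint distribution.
Marginal P(V) (column sums):
  P(V=0) = 1/8 + 0 + 1/16 = 3/16
  P(V=1) = 1/16 + 1/4 + 1/2 = 13/16

H(U|V) = -Σ P(U,V)·log₂ P(U|V), where P(U|V) = P(U,V) / P(V)
  (cells with P(U,V) = 0 contribute 0)
  (U=0,V=0): P(U|V) = (1/8)/(3/16) = 2/3;  -(1/8)·log₂(2/3) = 0.0731
  (U=0,V=1): P(U|V) = (1/16)/(13/16) = 1/13;  -(1/16)·log₂(1/13) = 0.2313
  (U=1,V=1): P(U|V) = (1/4)/(13/16) = 4/13;  -(1/4)·log₂(4/13) = 0.4251
  (U=2,V=0): P(U|V) = (1/16)/(3/16) = 1/3;  -(1/16)·log₂(1/3) = 0.0991
  (U=2,V=1): P(U|V) = (1/2)/(13/16) = 8/13;  -(1/2)·log₂(8/13) = 0.3502
H(U|V) = 0.0731 + 0.2313 + 0.4251 + 0.0991 + 0.3502
  = 1.1788 bits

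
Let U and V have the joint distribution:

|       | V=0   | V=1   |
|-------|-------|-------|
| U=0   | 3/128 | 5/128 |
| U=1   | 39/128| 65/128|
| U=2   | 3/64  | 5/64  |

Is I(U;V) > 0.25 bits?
Marginal P(U) (row sums):
  P(U=0) = 3/128 + 5/128 = 1/16
  P(U=1) = 39/128 + 65/128 = 13/16
  P(U=2) = 3/64 + 5/64 = 1/8
Marginal P(V) (column sums):
  P(V=0) = 3/128 + 39/128 + 3/64 = 3/8
  P(V=1) = 5/128 + 65/128 + 5/64 = 5/8

H(U) = -[(1/16)·log₂(1/16) + (13/16)·log₂(13/16) + (1/8)·log₂(1/8)]
  = 0.2500 + 0.2434 + 0.3750
  = 0.8684 bits
H(V) = -[(3/8)·log₂(3/8) + (5/8)·log₂(5/8)]
  = 0.5306 + 0.4238
  = 0.9544 bits
H(U,V) = -[(3/128)·log₂(3/128) + (5/128)·log₂(5/128) + (39/128)·log₂(39/128) + (65/128)·log₂(65/128) + (3/64)·log₂(3/64) + (5/64)·log₂(5/64)]
  = 0.1269 + 0.1827 + 0.5224 + 0.4965 + 0.2070 + 0.2873
  = 1.8228 bits

I(U;V) = H(U) + H(V) - H(U,V)
  = 0.8684 + 0.9544 - 1.8228
  = 0.0000 bits

No. I(U;V) = 0.0000 bits, which is ≤ 0.25 bits.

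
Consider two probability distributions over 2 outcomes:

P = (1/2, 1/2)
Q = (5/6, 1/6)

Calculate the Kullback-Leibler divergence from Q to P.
D(P||Q) = Σ P(i) log₂(P(i)/Q(i))
  i=0: (1/2) × log₂((1/2)/(5/6)) = (1/2) × log₂(3/5) = -0.3685
  i=1: (1/2) × log₂((1/2)/(1/6)) = (1/2) × log₂(3) = 0.7925
D(P||Q) = -0.3685 + 0.7925
  = 0.4240 bits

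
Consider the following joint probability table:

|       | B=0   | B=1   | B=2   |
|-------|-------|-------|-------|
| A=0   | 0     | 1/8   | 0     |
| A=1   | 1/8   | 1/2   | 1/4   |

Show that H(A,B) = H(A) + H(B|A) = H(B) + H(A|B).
Marginal P(A) (row sums):
  P(A=0) = 0 + 1/8 + 0 = 1/8
  P(A=1) = 1/8 + 1/2 + 1/4 = 7/8
Marginal P(B) (column sums):
  P(B=0) = 0 + 1/8 = 1/8
  P(B=1) = 1/8 + 1/2 = 5/8
  P(B=2) = 0 + 1/4 = 1/4

Decomposition 1: H(A) + H(B|A)
H(A) = -[(1/8)·log₂(1/8) + (7/8)·log₂(7/8)]
  = 0.3750 + 0.1686
  = 0.5436 bits
H(B|A) = -Σ P(A,B)·log₂ P(B|A), where P(B|A) = P(A,B) / P(A)
  (cells with P(A,B) = 0 contribute 0)
  (A=0,B=1): P(B|A) = (1/8)/(1/8) = 1;  -(1/8)·log₂(1) = 0.0000
  (A=1,B=0): P(B|A) = (1/8)/(7/8) = 1/7;  -(1/8)·log₂(1/7) = 0.3509
  (A=1,B=1): P(B|A) = (1/2)/(7/8) = 4/7;  -(1/2)·log₂(4/7) = 0.4037
  (A=1,B=2): P(B|A) = (1/4)/(7/8) = 2/7;  -(1/4)·log₂(2/7) = 0.4518
H(B|A) = 0.0000 + 0.3509 + 0.4037 + 0.4518
  = 1.2064 bits
H(A) + H(B|A) = 0.5436 + 1.2064 = 1.7500 bits

Decomposition 2: H(B) + H(A|B)
H(B) = -[(1/8)·log₂(1/8) + (5/8)·log₂(5/8) + (1/4)·log₂(1/4)]
  = 0.3750 + 0.4238 + 0.5000
  = 1.2988 bits
H(A|B) = -Σ P(A,B)·log₂ P(A|B), where P(A|B) = P(A,B) / P(B)
  (cells with P(A,B) = 0 contribute 0)
  (A=0,B=1): P(A|B) = (1/8)/(5/8) = 1/5;  -(1/8)·log₂(1/5) = 0.2902
  (A=1,B=0): P(A|B) = (1/8)/(1/8) = 1;  -(1/8)·log₂(1) = 0.0000
  (A=1,B=1): P(A|B) = (1/2)/(5/8) = 4/5;  -(1/2)·log₂(4/5) = 0.1610
  (A=1,B=2): P(A|B) = (1/4)/(1/4) = 1;  -(1/4)·log₂(1) = 0.0000
H(A|B) = 0.2902 + 0.0000 + 0.1610 + 0.0000
  = 0.4512 bits
H(B) + H(A|B) = 1.2988 + 0.4512 = 1.7500 bits

Direct computation of the joint entropy:
H(A,B) = -[(1/8)·log₂(1/8) + (1/8)·log₂(1/8) + (1/2)·log₂(1/2) + (1/4)·log₂(1/4)]
  = 0.3750 + 0.3750 + 0.5000 + 0.5000
  = 1.7500 bits

All three agree: H(A,B) = 1.7500 bits ✓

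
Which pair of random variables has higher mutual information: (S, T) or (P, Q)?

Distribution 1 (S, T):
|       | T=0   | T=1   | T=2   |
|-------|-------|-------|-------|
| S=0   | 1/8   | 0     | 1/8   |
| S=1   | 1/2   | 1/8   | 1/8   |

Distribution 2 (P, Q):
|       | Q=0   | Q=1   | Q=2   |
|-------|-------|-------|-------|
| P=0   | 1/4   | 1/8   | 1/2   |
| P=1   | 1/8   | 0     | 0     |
Distribution 1 (S, T):
Marginal P(S) (row sums):
  P(S=0) = 1/8 + 0 + 1/8 = 1/4
  P(S=1) = 1/2 + 1/8 + 1/8 = 3/4
Marginal P(T) (column sums):
  P(T=0) = 1/8 + 1/2 = 5/8
  P(T=1) = 0 + 1/8 = 1/8
  P(T=2) = 1/8 + 1/8 = 1/4

H(S) = -[(1/4)·log₂(1/4) + (3/4)·log₂(3/4)]
  = 0.5000 + 0.3113
  = 0.8113 bits
H(T) = -[(5/8)·log₂(5/8) + (1/8)·log₂(1/8) + (1/4)·log₂(1/4)]
  = 0.4238 + 0.3750 + 0.5000
  = 1.2988 bits
H(S,T) = -[(1/8)·log₂(1/8) + (1/8)·log₂(1/8) + (1/2)·log₂(1/2) + (1/8)·log₂(1/8) + (1/8)·log₂(1/8)]
  = 0.3750 + 0.3750 + 0.5000 + 0.3750 + 0.3750
  = 2.0000 bits

I(S;T) = H(S) + H(T) - H(S,T)
  = 0.8113 + 1.2988 - 2.0000
  = 0.1101 bits

Distribution 2 (P, Q):
Marginal P(P) (row sums):
  P(P=0) = 1/4 + 1/8 + 1/2 = 7/8
  P(P=1) = 1/8 + 0 + 0 = 1/8
Marginal P(Q) (column sums):
  P(Q=0) = 1/4 + 1/8 = 3/8
  P(Q=1) = 1/8 + 0 = 1/8
  P(Q=2) = 1/2 + 0 = 1/2

H(P) = -[(7/8)·log₂(7/8) + (1/8)·log₂(1/8)]
  = 0.1686 + 0.3750
  = 0.5436 bits
H(Q) = -[(3/8)·log₂(3/8) + (1/8)·log₂(1/8) + (1/2)·log₂(1/2)]
  = 0.5306 + 0.3750 + 0.5000
  = 1.4056 bits
H(P,Q) = -[(1/4)·log₂(1/4) + (1/8)·log₂(1/8) + (1/2)·log₂(1/2) + (1/8)·log₂(1/8)]
  = 0.5000 + 0.3750 + 0.5000 + 0.3750
  = 1.7500 bits

I(P;Q) = H(P) + H(Q) - H(P,Q)
  = 0.5436 + 1.4056 - 1.7500
  = 0.1992 bits

I(P;Q) = 0.1992 bits > I(S;T) = 0.1101 bits, so (P, Q) has the higher mutual information (stronger dependence).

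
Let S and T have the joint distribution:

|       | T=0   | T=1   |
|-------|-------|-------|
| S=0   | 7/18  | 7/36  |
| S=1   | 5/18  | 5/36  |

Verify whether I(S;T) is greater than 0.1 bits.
Marginal P(S) (row sums):
  P(S=0) = 7/18 + 7/36 = 7/12
  P(S=1) = 5/18 + 5/36 = 5/12
Marginal P(T) (column sums):
  P(T=0) = 7/18 + 5/18 = 2/3
  P(T=1) = 7/36 + 5/36 = 1/3

H(S) = -[(7/12)·log₂(7/12) + (5/12)·log₂(5/12)]
  = 0.4536 + 0.5263
  = 0.9799 bits
H(T) = -[(2/3)·log₂(2/3) + (1/3)·log₂(1/3)]
  = 0.3900 + 0.5283
  = 0.9183 bits
H(S,T) = -[(7/18)·log₂(7/18) + (7/36)·log₂(7/36) + (5/18)·log₂(5/18) + (5/36)·log₂(5/36)]
  = 0.5299 + 0.4594 + 0.5133 + 0.3956
  = 1.8982 bits

I(S;T) = H(S) + H(T) - H(S,T)
  = 0.9799 + 0.9183 - 1.8982
  = 0.0000 bits

No. I(S;T) = 0.0000 bits, which is ≤ 0.1 bits.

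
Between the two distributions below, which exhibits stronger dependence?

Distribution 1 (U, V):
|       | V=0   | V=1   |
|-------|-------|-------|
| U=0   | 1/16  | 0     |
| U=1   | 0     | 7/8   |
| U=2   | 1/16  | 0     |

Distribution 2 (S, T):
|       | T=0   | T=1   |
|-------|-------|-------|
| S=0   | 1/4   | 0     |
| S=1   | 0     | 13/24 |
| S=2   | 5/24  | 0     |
Distribution 1 (U, V):
Marginal P(U) (row sums):
  P(U=0) = 1/16 + 0 = 1/16
  P(U=1) = 0 + 7/8 = 7/8
  P(U=2) = 1/16 + 0 = 1/16
Marginal P(V) (column sums):
  P(V=0) = 1/16 + 0 + 1/16 = 1/8
  P(V=1) = 0 + 7/8 + 0 = 7/8

H(U) = -[(1/16)·log₂(1/16) + (7/8)·log₂(7/8) + (1/16)·log₂(1/16)]
  = 0.2500 + 0.1686 + 0.2500
  = 0.6686 bits
H(V) = -[(1/8)·log₂(1/8) + (7/8)·log₂(7/8)]
  = 0.3750 + 0.1686
  = 0.5436 bits
H(U,V) = -[(1/16)·log₂(1/16) + (7/8)·log₂(7/8) + (1/16)·log₂(1/16)]
  = 0.2500 + 0.1686 + 0.2500
  = 0.6686 bits

I(U;V) = H(U) + H(V) - H(U,V)
  = 0.6686 + 0.5436 - 0.6686
  = 0.5436 bits

Distribution 2 (S, T):
Marginal P(S) (row sums):
  P(S=0) = 1/4 + 0 = 1/4
  P(S=1) = 0 + 13/24 = 13/24
  P(S=2) = 5/24 + 0 = 5/24
Marginal P(T) (column sums):
  P(T=0) = 1/4 + 0 + 5/24 = 11/24
  P(T=1) = 0 + 13/24 + 0 = 13/24

H(S) = -[(1/4)·log₂(1/4) + (13/24)·log₂(13/24) + (5/24)·log₂(5/24)]
  = 0.5000 + 0.4791 + 0.4715
  = 1.4506 bits
H(T) = -[(11/24)·log₂(11/24) + (13/24)·log₂(13/24)]
  = 0.5159 + 0.4791
  = 0.9950 bits
H(S,T) = -[(1/4)·log₂(1/4) + (13/24)·log₂(13/24) + (5/24)·log₂(5/24)]
  = 0.5000 + 0.4791 + 0.4715
  = 1.4506 bits

I(S;T) = H(S) + H(T) - H(S,T)
  = 1.4506 + 0.9950 - 1.4506
  = 0.9950 bits

I(S;T) = 0.9950 bits > I(U;V) = 0.5436 bits, so (S, T) has the higher mutual information (stronger dependence).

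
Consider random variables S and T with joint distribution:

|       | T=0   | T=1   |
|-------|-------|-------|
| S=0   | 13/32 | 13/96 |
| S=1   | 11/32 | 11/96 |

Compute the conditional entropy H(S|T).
Marginal P(T) (column sums):
  P(T=0) = 13/32 + 11/32 = 3/4
  P(T=1) = 13/96 + 11/96 = 1/4

H(S|T) = -Σ P(S,T)·log₂ P(S|T), where P(S|T) = P(S,T) / P(T)
  (S=0,T=0): P(S|T) = (13/32)/(3/4) = 13/24;  -(13/32)·log₂(13/24) = 0.3593
  (S=0,T=1): P(S|T) = (13/96)/(1/4) = 13/24;  -(13/96)·log₂(13/24) = 0.1198
  (S=1,T=0): P(S|T) = (11/32)/(3/4) = 11/24;  -(11/32)·log₂(11/24) = 0.3869
  (S=1,T=1): P(S|T) = (11/96)/(1/4) = 11/24;  -(11/96)·log₂(11/24) = 0.1290
H(S|T) = 0.3593 + 0.1198 + 0.3869 + 0.1290
  = 0.9950 bits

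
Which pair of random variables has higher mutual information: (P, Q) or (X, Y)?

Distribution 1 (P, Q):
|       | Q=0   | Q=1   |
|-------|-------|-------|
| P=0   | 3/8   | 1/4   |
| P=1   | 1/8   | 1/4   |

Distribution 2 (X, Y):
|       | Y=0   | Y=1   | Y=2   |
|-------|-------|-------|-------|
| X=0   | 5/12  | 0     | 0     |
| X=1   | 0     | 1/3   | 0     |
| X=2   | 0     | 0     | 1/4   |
Distribution 1 (P, Q):
Marginal P(P) (row sums):
  P(P=0) = 3/8 + 1/4 = 5/8
  P(P=1) = 1/8 + 1/4 = 3/8
Marginal P(Q) (column sums):
  P(Q=0) = 3/8 + 1/8 = 1/2
  P(Q=1) = 1/4 + 1/4 = 1/2

H(P) = -[(5/8)·log₂(5/8) + (3/8)·log₂(3/8)]
  = 0.4238 + 0.5306
  = 0.9544 bits
H(Q) = -[(1/2)·log₂(1/2) + (1/2)·log₂(1/2)]
  = 0.5000 + 0.5000
  = 1.0000 bits
H(P,Q) = -[(3/8)·log₂(3/8) + (1/4)·log₂(1/4) + (1/8)·log₂(1/8) + (1/4)·log₂(1/4)]
  = 0.5306 + 0.5000 + 0.3750 + 0.5000
  = 1.9056 bits

I(P;Q) = H(P) + H(Q) - H(P,Q)
  = 0.9544 + 1.0000 - 1.9056
  = 0.0488 bits

Distribution 2 (X, Y):
Marginal P(X) (row sums):
  P(X=0) = 5/12 + 0 + 0 = 5/12
  P(X=1) = 0 + 1/3 + 0 = 1/3
  P(X=2) = 0 + 0 + 1/4 = 1/4
Marginal P(Y) (column sums):
  P(Y=0) = 5/12 + 0 + 0 = 5/12
  P(Y=1) = 0 + 1/3 + 0 = 1/3
  P(Y=2) = 0 + 0 + 1/4 = 1/4

H(X) = -[(5/12)·log₂(5/12) + (1/3)·log₂(1/3) + (1/4)·log₂(1/4)]
  = 0.5263 + 0.5283 + 0.5000
  = 1.5546 bits
H(Y) = -[(5/12)·log₂(5/12) + (1/3)·log₂(1/3) + (1/4)·log₂(1/4)]
  = 0.5263 + 0.5283 + 0.5000
  = 1.5546 bits
H(X,Y) = -[(5/12)·log₂(5/12) + (1/3)·log₂(1/3) + (1/4)·log₂(1/4)]
  = 0.5263 + 0.5283 + 0.5000
  = 1.5546 bits

I(X;Y) = H(X) + H(Y) - H(X,Y)
  = 1.5546 + 1.5546 - 1.5546
  = 1.5546 bits

I(X;Y) = 1.5546 bits > I(P;Q) = 0.0488 bits, so (X, Y) has the higher mutual information (stronger dependence).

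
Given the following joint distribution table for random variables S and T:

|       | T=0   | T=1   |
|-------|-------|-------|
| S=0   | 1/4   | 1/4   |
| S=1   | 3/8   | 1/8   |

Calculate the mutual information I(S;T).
Marginal P(S) (row sums):
  P(S=0) = 1/4 + 1/4 = 1/2
  P(S=1) = 3/8 + 1/8 = 1/2
Marginal P(T) (column sums):
  P(T=0) = 1/4 + 3/8 = 5/8
  P(T=1) = 1/4 + 1/8 = 3/8

H(S) = -[(1/2)·log₂(1/2) + (1/2)·log₂(1/2)]
  = 0.5000 + 0.5000
  = 1.0000 bits
H(T) = -[(5/8)·log₂(5/8) + (3/8)·log₂(3/8)]
  = 0.4238 + 0.5306
  = 0.9544 bits
H(S,T) = -[(1/4)·log₂(1/4) + (1/4)·log₂(1/4) + (3/8)·log₂(3/8) + (1/8)·log₂(1/8)]
  = 0.5000 + 0.5000 + 0.5306 + 0.3750
  = 1.9056 bits

I(S;T) = H(S) + H(T) - H(S,T)
  = 1.0000 + 0.9544 - 1.9056
  = 0.0488 bits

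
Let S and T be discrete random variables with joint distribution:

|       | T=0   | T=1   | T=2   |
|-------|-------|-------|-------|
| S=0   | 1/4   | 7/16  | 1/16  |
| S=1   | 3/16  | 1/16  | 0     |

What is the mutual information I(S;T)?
Marginal P(S) (row sums):
  P(S=0) = 1/4 + 7/16 + 1/16 = 3/4
  P(S=1) = 3/16 + 1/16 + 0 = 1/4
Marginal P(T) (column sums):
  P(T=0) = 1/4 + 3/16 = 7/16
  P(T=1) = 7/16 + 1/16 = 1/2
  P(T=2) = 1/16 + 0 = 1/16

H(S) = -[(3/4)·log₂(3/4) + (1/4)·log₂(1/4)]
  = 0.3113 + 0.5000
  = 0.8113 bits
H(T) = -[(7/16)·log₂(7/16) + (1/2)·log₂(1/2) + (1/16)·log₂(1/16)]
  = 0.5218 + 0.5000 + 0.2500
  = 1.2718 bits
H(S,T) = -[(1/4)·log₂(1/4) + (7/16)·log₂(7/16) + (1/16)·log₂(1/16) + (3/16)·log₂(3/16) + (1/16)·log₂(1/16)]
  = 0.5000 + 0.5218 + 0.2500 + 0.4528 + 0.2500
  = 1.9746 bits

I(S;T) = H(S) + H(T) - H(S,T)
  = 0.8113 + 1.2718 - 1.9746
  = 0.1085 bits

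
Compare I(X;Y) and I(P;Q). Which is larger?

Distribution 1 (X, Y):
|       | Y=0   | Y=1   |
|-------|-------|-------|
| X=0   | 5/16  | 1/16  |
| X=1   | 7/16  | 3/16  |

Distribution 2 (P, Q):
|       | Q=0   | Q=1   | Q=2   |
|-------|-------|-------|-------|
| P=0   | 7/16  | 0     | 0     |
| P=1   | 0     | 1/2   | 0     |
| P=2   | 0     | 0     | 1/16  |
Distribution 1 (X, Y):
Marginal P(X) (row sums):
  P(X=0) = 5/16 + 1/16 = 3/8
  P(X=1) = 7/16 + 3/16 = 5/8
Marginal P(Y) (column sums):
  P(Y=0) = 5/16 + 7/16 = 3/4
  P(Y=1) = 1/16 + 3/16 = 1/4

H(X) = -[(3/8)·log₂(3/8) + (5/8)·log₂(5/8)]
  = 0.5306 + 0.4238
  = 0.9544 bits
H(Y) = -[(3/4)·log₂(3/4) + (1/4)·log₂(1/4)]
  = 0.3113 + 0.5000
  = 0.8113 bits
H(X,Y) = -[(5/16)·log₂(5/16) + (1/16)·log₂(1/16) + (7/16)·log₂(7/16) + (3/16)·log₂(3/16)]
  = 0.5244 + 0.2500 + 0.5218 + 0.4528
  = 1.7490 bits

I(X;Y) = H(X) + H(Y) - H(X,Y)
  = 0.9544 + 0.8113 - 1.7490
  = 0.0167 bits

Distribution 2 (P, Q):
Marginal P(P) (row sums):
  P(P=0) = 7/16 + 0 + 0 = 7/16
  P(P=1) = 0 + 1/2 + 0 = 1/2
  P(P=2) = 0 + 0 + 1/16 = 1/16
Marginal P(Q) (column sums):
  P(Q=0) = 7/16 + 0 + 0 = 7/16
  P(Q=1) = 0 + 1/2 + 0 = 1/2
  P(Q=2) = 0 + 0 + 1/16 = 1/16

H(P) = -[(7/16)·log₂(7/16) + (1/2)·log₂(1/2) + (1/16)·log₂(1/16)]
  = 0.5218 + 0.5000 + 0.2500
  = 1.2718 bits
H(Q) = -[(7/16)·log₂(7/16) + (1/2)·log₂(1/2) + (1/16)·log₂(1/16)]
  = 0.5218 + 0.5000 + 0.2500
  = 1.2718 bits
H(P,Q) = -[(7/16)·log₂(7/16) + (1/2)·log₂(1/2) + (1/16)·log₂(1/16)]
  = 0.5218 + 0.5000 + 0.2500
  = 1.2718 bits

I(P;Q) = H(P) + H(Q) - H(P,Q)
  = 1.2718 + 1.2718 - 1.2718
  = 1.2718 bits

I(P;Q) = 1.2718 bits > I(X;Y) = 0.0167 bits, so (P, Q) has the higher mutual information (stronger dependence).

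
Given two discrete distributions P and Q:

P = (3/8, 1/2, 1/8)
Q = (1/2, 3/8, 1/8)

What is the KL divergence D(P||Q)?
D(P||Q) = Σ P(i) log₂(P(i)/Q(i))
  i=0: (3/8) × log₂((3/8)/(1/2)) = (3/8) × log₂(3/4) = -0.1556
  i=1: (1/2) × log₂((1/2)/(3/8)) = (1/2) × log₂(4/3) = 0.2075
  i=2: (1/8) × log₂((1/8)/(1/8)) = (1/8) × log₂(1) = 0.0000
D(P||Q) = -0.1556 + 0.2075 + 0.0000
  = 0.0519 bits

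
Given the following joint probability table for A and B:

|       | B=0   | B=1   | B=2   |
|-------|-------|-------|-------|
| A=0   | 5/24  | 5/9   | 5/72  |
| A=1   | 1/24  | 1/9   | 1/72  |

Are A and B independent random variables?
Marginal P(A) (row sums):
  P(A=0) = 5/24 + 5/9 + 5/72 = 5/6
  P(A=1) = 1/24 + 1/9 + 1/72 = 1/6
Marginal P(B) (column sums):
  P(B=0) = 5/24 + 1/24 = 1/4
  P(B=1) = 5/9 + 1/9 = 2/3
  P(B=2) = 5/72 + 1/72 = 1/12

A and B are independent iff P(A=i,B=j) = P(A=i)·P(B=j) for every cell.
  P(A=0)·P(B=0) = 5/6 × 1/4 = 5/24 = P(A=0,B=0) ✓
  P(A=0)·P(B=1) = 5/6 × 2/3 = 5/9 = P(A=0,B=1) ✓
  P(A=0)·P(B=2) = 5/6 × 1/12 = 5/72 = P(A=0,B=2) ✓
  P(A=1)·P(B=0) = 1/6 × 1/4 = 1/24 = P(A=1,B=0) ✓
  P(A=1)·P(B=1) = 1/6 × 2/3 = 1/9 = P(A=1,B=1) ✓
  P(A=1)·P(B=2) = 1/6 × 1/12 = 1/72 = P(A=1,B=2) ✓

Yes, A and B are independent: every cell factors, so I(A;B) = 0 bits.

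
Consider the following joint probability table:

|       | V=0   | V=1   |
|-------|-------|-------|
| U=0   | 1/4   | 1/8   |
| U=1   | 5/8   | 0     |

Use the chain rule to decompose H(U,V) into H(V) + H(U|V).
By the chain rule: H(U,V) = H(V) + H(U|V)

Marginal P(V) (column sums):
  P(V=0) = 1/4 + 5/8 = 7/8
  P(V=1) = 1/8 + 0 = 1/8
H(V) = -[(7/8)·log₂(7/8) + (1/8)·log₂(1/8)]
  = 0.1686 + 0.3750
  = 0.5436 bits
H(U|V) = -Σ P(U,V)·log₂ P(U|V), where P(U|V) = P(U,V) / P(V)
  (cells with P(U,V) = 0 contribute 0)
  (U=0,V=0): P(U|V) = (1/4)/(7/8) = 2/7;  -(1/4)·log₂(2/7) = 0.4518
  (U=0,V=1): P(U|V) = (1/8)/(1/8) = 1;  -(1/8)·log₂(1) = 0.0000
  (U=1,V=0): P(U|V) = (5/8)/(7/8) = 5/7;  -(5/8)·log₂(5/7) = 0.3034
H(U|V) = 0.4518 + 0.0000 + 0.3034
  = 0.7552 bits

H(U,V) = H(V) + H(U|V) = 0.5436 + 0.7552 = 1.2988 bits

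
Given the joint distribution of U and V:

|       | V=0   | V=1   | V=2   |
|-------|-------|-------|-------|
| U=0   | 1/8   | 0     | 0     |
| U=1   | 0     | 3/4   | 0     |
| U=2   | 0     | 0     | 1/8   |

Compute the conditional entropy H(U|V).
Marginal P(V) (column sums):
  P(V=0) = 1/8 + 0 + 0 = 1/8
  P(V=1) = 0 + 3/4 + 0 = 3/4
  P(V=2) = 0 + 0 + 1/8 = 1/8

H(U|V) = -Σ P(U,V)·log₂ P(U|V), where P(U|V) = P(U,V) / P(V)
  (cells with P(U,V) = 0 contribute 0)
  (U=0,V=0): P(U|V) = (1/8)/(1/8) = 1;  -(1/8)·log₂(1) = 0.0000
  (U=1,V=1): P(U|V) = (3/4)/(3/4) = 1;  -(3/4)·log₂(1) = 0.0000
  (U=2,V=2): P(U|V) = (1/8)/(1/8) = 1;  -(1/8)·log₂(1) = 0.0000
H(U|V) = 0.0000 + 0.0000 + 0.0000
  = 0.0000 bits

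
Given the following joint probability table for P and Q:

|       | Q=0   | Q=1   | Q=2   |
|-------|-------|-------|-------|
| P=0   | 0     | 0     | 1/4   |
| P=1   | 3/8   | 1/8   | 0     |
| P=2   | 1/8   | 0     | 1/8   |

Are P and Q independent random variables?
Marginal P(P) (row sums):
  P(P=0) = 0 + 0 + 1/4 = 1/4
  P(P=1) = 3/8 + 1/8 + 0 = 1/2
  P(P=2) = 1/8 + 0 + 1/8 = 1/4
Marginal P(Q) (column sums):
  P(Q=0) = 0 + 3/8 + 1/8 = 1/2
  P(Q=1) = 0 + 1/8 + 0 = 1/8
  P(Q=2) = 1/4 + 0 + 1/8 = 3/8

P and Q are independent iff P(P=i,Q=j) = P(P=i)·P(Q=j) for every cell.
  P(P=0)·P(Q=0) = 1/4 × 1/2 = 1/8, but P(P=0,Q=0) = 0 ✗

No, P and Q are not independent. Quantitatively, I(P;Q) > 0:

H(P) = -[(1/4)·log₂(1/4) + (1/2)·log₂(1/2) + (1/4)·log₂(1/4)]
  = 0.5000 + 0.5000 + 0.5000
  = 1.5000 bits
H(Q) = -[(1/2)·log₂(1/2) + (1/8)·log₂(1/8) + (3/8)·log₂(3/8)]
  = 0.5000 + 0.3750 + 0.5306
  = 1.4056 bits
H(P,Q) = -[(1/4)·log₂(1/4) + (3/8)·log₂(3/8) + (1/8)·log₂(1/8) + (1/8)·log₂(1/8) + (1/8)·log₂(1/8)]
  = 0.5000 + 0.5306 + 0.3750 + 0.3750 + 0.3750
  = 2.1556 bits
I(P;Q) = H(P) + H(Q) - H(P,Q) = 1.5000 + 1.4056 - 2.1556 = 0.7500 bits > 0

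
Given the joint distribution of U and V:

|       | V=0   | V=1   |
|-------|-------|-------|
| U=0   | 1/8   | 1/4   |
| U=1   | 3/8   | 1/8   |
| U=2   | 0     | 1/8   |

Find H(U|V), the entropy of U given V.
Marginal P(V) (column sums):
  P(V=0) = 1/8 + 3/8 + 0 = 1/2
  P(V=1) = 1/4 + 1/8 + 1/8 = 1/2

H(U|V) = -Σ P(U,V)·log₂ P(U|V), where P(U|V) = P(U,V) / P(V)
  (cells with P(U,V) = 0 contribute 0)
  (U=0,V=0): P(U|V) = (1/8)/(1/2) = 1/4;  -(1/8)·log₂(1/4) = 0.2500
  (U=0,V=1): P(U|V) = (1/4)/(1/2) = 1/2;  -(1/4)·log₂(1/2) = 0.2500
  (U=1,V=0): P(U|V) = (3/8)/(1/2) = 3/4;  -(3/8)·log₂(3/4) = 0.1556
  (U=1,V=1): P(U|V) = (1/8)/(1/2) = 1/4;  -(1/8)·log₂(1/4) = 0.2500
  (U=2,V=1): P(U|V) = (1/8)/(1/2) = 1/4;  -(1/8)·log₂(1/4) = 0.2500
H(U|V) = 0.2500 + 0.2500 + 0.1556 + 0.2500 + 0.2500
  = 1.1556 bits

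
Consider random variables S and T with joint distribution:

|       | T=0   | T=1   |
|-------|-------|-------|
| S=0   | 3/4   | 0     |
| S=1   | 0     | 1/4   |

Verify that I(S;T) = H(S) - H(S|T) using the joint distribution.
Left side, from I(S;T) = H(S) + H(T) - H(S,T):
Marginal P(S) (row sums):
  P(S=0) = 3/4 + 0 = 3/4
  P(S=1) = 0 + 1/4 = 1/4
Marginal P(T) (column sums):
  P(T=0) = 3/4 + 0 = 3/4
  P(T=1) = 0 + 1/4 = 1/4

H(S) = -[(3/4)·log₂(3/4) + (1/4)·log₂(1/4)]
  = 0.3113 + 0.5000
  = 0.8113 bits
H(T) = -[(3/4)·log₂(3/4) + (1/4)·log₂(1/4)]
  = 0.3113 + 0.5000
  = 0.8113 bits
H(S,T) = -[(3/4)·log₂(3/4) + (1/4)·log₂(1/4)]
  = 0.3113 + 0.5000
  = 0.8113 bits

I(S;T) = H(S) + H(T) - H(S,T)
  = 0.8113 + 0.8113 - 0.8113
  = 0.8113 bits

Right side, with H(S|T) computed directly from the conditional probabilities:
H(S|T) = -Σ P(S,T)·log₂ P(S|T), where P(S|T) = P(S,T) / P(T)
  (cells with P(S,T) = 0 contribute 0)
  (S=0,T=0): P(S|T) = (3/4)/(3/4) = 1;  -(3/4)·log₂(1) = 0.0000
  (S=1,T=1): P(S|T) = (1/4)/(1/4) = 1;  -(1/4)·log₂(1) = 0.0000
H(S|T) = 0.0000 + 0.0000
  = 0.0000 bits
H(S) - H(S|T) = 0.8113 - 0.0000 = 0.8113 bits

Both sides equal 0.8113 bits, so I(S;T) = H(S) - H(S|T) ✓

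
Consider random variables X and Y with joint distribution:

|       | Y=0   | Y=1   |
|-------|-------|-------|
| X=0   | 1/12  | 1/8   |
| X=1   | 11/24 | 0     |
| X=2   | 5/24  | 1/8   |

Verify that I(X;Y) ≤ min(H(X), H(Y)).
Marginal P(X) (row sums):
  P(X=0) = 1/12 + 1/8 = 5/24
  P(X=1) = 11/24 + 0 = 11/24
  P(X=2) = 5/24 + 1/8 = 1/3
Marginal P(Y) (column sums):
  P(Y=0) = 1/12 + 11/24 + 5/24 = 3/4
  P(Y=1) = 1/8 + 0 + 1/8 = 1/4

H(X) = -[(5/24)·log₂(5/24) + (11/24)·log₂(11/24) + (1/3)·log₂(1/3)]
  = 0.4715 + 0.5159 + 0.5283
  = 1.5157 bits
H(Y) = -[(3/4)·log₂(3/4) + (1/4)·log₂(1/4)]
  = 0.3113 + 0.5000
  = 0.8113 bits
H(X,Y) = -[(1/12)·log₂(1/12) + (1/8)·log₂(1/8) + (11/24)·log₂(11/24) + (5/24)·log₂(5/24) + (1/8)·log₂(1/8)]
  = 0.2987 + 0.3750 + 0.5159 + 0.4715 + 0.3750
  = 2.0361 bits

I(X;Y) = H(X) + H(Y) - H(X,Y)
  = 1.5157 + 0.8113 - 2.0361
  = 0.2909 bits

min(H(X), H(Y)) = min(1.5157, 0.8113) = 0.8113 bits
Since 0.2909 ≤ 0.8113, the bound is satisfied ✓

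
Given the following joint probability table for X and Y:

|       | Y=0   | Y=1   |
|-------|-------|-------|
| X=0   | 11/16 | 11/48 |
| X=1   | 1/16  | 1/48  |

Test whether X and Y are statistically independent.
Marginal P(X) (row sums):
  P(X=0) = 11/16 + 11/48 = 11/12
  P(X=1) = 1/16 + 1/48 = 1/12
Marginal P(Y) (column sums):
  P(Y=0) = 11/16 + 1/16 = 3/4
  P(Y=1) = 11/48 + 1/48 = 1/4

X and Y are independent iff P(X=i,Y=j) = P(X=i)·P(Y=j) for every cell.
  P(X=0)·P(Y=0) = 11/12 × 3/4 = 11/16 = P(X=0,Y=0) ✓
  P(X=0)·P(Y=1) = 11/12 × 1/4 = 11/48 = P(X=0,Y=1) ✓
  P(X=1)·P(Y=0) = 1/12 × 3/4 = 1/16 = P(X=1,Y=0) ✓
  P(X=1)·P(Y=1) = 1/12 × 1/4 = 1/48 = P(X=1,Y=1) ✓

Yes, X and Y are independent: every cell factors, so I(X;Y) = 0 bits.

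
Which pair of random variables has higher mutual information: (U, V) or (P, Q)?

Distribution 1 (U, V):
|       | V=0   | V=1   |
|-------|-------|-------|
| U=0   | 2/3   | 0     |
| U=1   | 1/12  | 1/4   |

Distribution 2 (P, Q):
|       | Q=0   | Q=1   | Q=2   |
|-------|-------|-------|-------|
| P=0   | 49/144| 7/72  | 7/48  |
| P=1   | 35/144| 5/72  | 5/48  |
Distribution 1 (U, V):
Marginal P(U) (row sums):
  P(U=0) = 2/3 + 0 = 2/3
  P(U=1) = 1/12 + 1/4 = 1/3
Marginal P(V) (column sums):
  P(V=0) = 2/3 + 1/12 = 3/4
  P(V=1) = 0 + 1/4 = 1/4

H(U) = -[(2/3)·log₂(2/3) + (1/3)·log₂(1/3)]
  = 0.3900 + 0.5283
  = 0.9183 bits
H(V) = -[(3/4)·log₂(3/4) + (1/4)·log₂(1/4)]
  = 0.3113 + 0.5000
  = 0.8113 bits
H(U,V) = -[(2/3)·log₂(2/3) + (1/12)·log₂(1/12) + (1/4)·log₂(1/4)]
  = 0.3900 + 0.2987 + 0.5000
  = 1.1887 bits

I(U;V) = H(U) + H(V) - H(U,V)
  = 0.9183 + 0.8113 - 1.1887
  = 0.5409 bits

Distribution 2 (P, Q):
Marginal P(P) (row sums):
  P(P=0) = 49/144 + 7/72 + 7/48 = 7/12
  P(P=1) = 35/144 + 5/72 + 5/48 = 5/12
Marginal P(Q) (column sums):
  P(Q=0) = 49/144 + 35/144 = 7/12
  P(Q=1) = 7/72 + 5/72 = 1/6
  P(Q=2) = 7/48 + 5/48 = 1/4

H(P) = -[(7/12)·log₂(7/12) + (5/12)·log₂(5/12)]
  = 0.4536 + 0.5263
  = 0.9799 bits
H(Q) = -[(7/12)·log₂(7/12) + (1/6)·log₂(1/6) + (1/4)·log₂(1/4)]
  = 0.4536 + 0.4308 + 0.5000
  = 1.3844 bits
H(P,Q) = -[(49/144)·log₂(49/144) + (7/72)·log₂(7/72) + (7/48)·log₂(7/48) + (35/144)·log₂(35/144) + (5/72)·log₂(5/72) + (5/48)·log₂(5/48)]
  = 0.5292 + 0.3269 + 0.4051 + 0.4960 + 0.2672 + 0.3399
  = 2.3643 bits

I(P;Q) = H(P) + H(Q) - H(P,Q)
  = 0.9799 + 1.3844 - 2.3643
  = 0.0000 bits

I(U;V) = 0.5409 bits > I(P;Q) = 0.0000 bits, so (U, V) has the higher mutual information (stronger dependence).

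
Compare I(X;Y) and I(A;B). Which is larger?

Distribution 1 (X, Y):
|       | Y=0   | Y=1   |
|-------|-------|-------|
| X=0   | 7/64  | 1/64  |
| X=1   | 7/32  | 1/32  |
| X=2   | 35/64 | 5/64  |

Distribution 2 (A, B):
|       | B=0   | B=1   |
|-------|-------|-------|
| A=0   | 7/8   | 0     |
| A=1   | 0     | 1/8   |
Distribution 1 (X, Y):
Marginal P(X) (row sums):
  P(X=0) = 7/64 + 1/64 = 1/8
  P(X=1) = 7/32 + 1/32 = 1/4
  P(X=2) = 35/64 + 5/64 = 5/8
Marginal P(Y) (column sums):
  P(Y=0) = 7/64 + 7/32 + 35/64 = 7/8
  P(Y=1) = 1/64 + 1/32 + 5/64 = 1/8

H(X) = -[(1/8)·log₂(1/8) + (1/4)·log₂(1/4) + (5/8)·log₂(5/8)]
  = 0.3750 + 0.5000 + 0.4238
  = 1.2988 bits
H(Y) = -[(7/8)·log₂(7/8) + (1/8)·log₂(1/8)]
  = 0.1686 + 0.3750
  = 0.5436 bits
H(X,Y) = -[(7/64)·log₂(7/64) + (1/64)·log₂(1/64) + (7/32)·log₂(7/32) + (1/32)·log₂(1/32) + (35/64)·log₂(35/64) + (5/64)·log₂(5/64)]
  = 0.3492 + 0.0938 + 0.4796 + 0.1563 + 0.4762 + 0.2873
  = 1.8424 bits

I(X;Y) = H(X) + H(Y) - H(X,Y)
  = 1.2988 + 0.5436 - 1.8424
  = 0.0000 bits

Distribution 2 (A, B):
Marginal P(A) (row sums):
  P(A=0) = 7/8 + 0 = 7/8
  P(A=1) = 0 + 1/8 = 1/8
Marginal P(B) (column sums):
  P(B=0) = 7/8 + 0 = 7/8
  P(B=1) = 0 + 1/8 = 1/8

H(A) = -[(7/8)·log₂(7/8) + (1/8)·log₂(1/8)]
  = 0.1686 + 0.3750
  = 0.5436 bits
H(B) = -[(7/8)·log₂(7/8) + (1/8)·log₂(1/8)]
  = 0.1686 + 0.3750
  = 0.5436 bits
H(A,B) = -[(7/8)·log₂(7/8) + (1/8)·log₂(1/8)]
  = 0.1686 + 0.3750
  = 0.5436 bits

I(A;B) = H(A) + H(B) - H(A,B)
  = 0.5436 + 0.5436 - 0.5436
  = 0.5436 bits

I(A;B) = 0.5436 bits > I(X;Y) = 0.0000 bits, so (A, B) has the higher mutual information (stronger dependence).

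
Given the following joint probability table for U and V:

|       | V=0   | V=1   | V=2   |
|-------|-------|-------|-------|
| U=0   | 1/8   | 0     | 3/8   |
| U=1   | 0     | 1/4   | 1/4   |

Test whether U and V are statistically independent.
Marginal P(U) (row sums):
  P(U=0) = 1/8 + 0 + 3/8 = 1/2
  P(U=1) = 0 + 1/4 + 1/4 = 1/2
Marginal P(V) (column sums):
  P(V=0) = 1/8 + 0 = 1/8
  P(V=1) = 0 + 1/4 = 1/4
  P(V=2) = 3/8 + 1/4 = 5/8

U and V are independent iff P(U=i,V=j) = P(U=i)·P(V=j) for every cell.
  P(U=0)·P(V=0) = 1/2 × 1/8 = 1/16, but P(U=0,V=0) = 1/8 ✗

No, U and V are not independent. Quantitatively, I(U;V) > 0:

H(U) = -[(1/2)·log₂(1/2) + (1/2)·log₂(1/2)]
  = 0.5000 + 0.5000
  = 1.0000 bits
H(V) = -[(1/8)·log₂(1/8) + (1/4)·log₂(1/4) + (5/8)·log₂(5/8)]
  = 0.3750 + 0.5000 + 0.4238
  = 1.2988 bits
H(U,V) = -[(1/8)·log₂(1/8) + (3/8)·log₂(3/8) + (1/4)·log₂(1/4) + (1/4)·log₂(1/4)]
  = 0.3750 + 0.5306 + 0.5000 + 0.5000
  = 1.9056 bits
I(U;V) = H(U) + H(V) - H(U,V) = 1.0000 + 1.2988 - 1.9056 = 0.3932 bits > 0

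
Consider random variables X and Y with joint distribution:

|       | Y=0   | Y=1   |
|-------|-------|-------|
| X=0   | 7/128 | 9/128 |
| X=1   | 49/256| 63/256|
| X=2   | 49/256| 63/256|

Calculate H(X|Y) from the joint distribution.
Marginal P(Y) (column sums):
  P(Y=0) = 7/128 + 49/256 + 49/256 = 7/16
  P(Y=1) = 9/128 + 63/256 + 63/256 = 9/16

H(X|Y) = -Σ P(X,Y)·log₂ P(X|Y), where P(X|Y) = P(X,Y) / P(Y)
  (X=0,Y=0): P(X|Y) = (7/128)/(7/16) = 1/8;  -(7/128)·log₂(1/8) = 0.1641
  (X=0,Y=1): P(X|Y) = (9/128)/(9/16) = 1/8;  -(9/128)·log₂(1/8) = 0.2109
  (X=1,Y=0): P(X|Y) = (49/256)/(7/16) = 7/16;  -(49/256)·log₂(7/16) = 0.2283
  (X=1,Y=1): P(X|Y) = (63/256)/(9/16) = 7/16;  -(63/256)·log₂(7/16) = 0.2935
  (X=2,Y=0): P(X|Y) = (49/256)/(7/16) = 7/16;  -(49/256)·log₂(7/16) = 0.2283
  (X=2,Y=1): P(X|Y) = (63/256)/(9/16) = 7/16;  -(63/256)·log₂(7/16) = 0.2935
H(X|Y) = 0.1641 + 0.2109 + 0.2283 + 0.2935 + 0.2283 + 0.2935
  = 1.4186 bits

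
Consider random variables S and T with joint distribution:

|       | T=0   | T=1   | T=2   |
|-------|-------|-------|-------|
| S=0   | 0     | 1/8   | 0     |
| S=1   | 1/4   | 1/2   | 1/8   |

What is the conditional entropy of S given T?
Marginal P(T) (column sums):
  P(T=0) = 0 + 1/4 = 1/4
  P(T=1) = 1/8 + 1/2 = 5/8
  P(T=2) = 0 + 1/8 = 1/8

H(S|T) = -Σ P(S,T)·log₂ P(S|T), where P(S|T) = P(S,T) / P(T)
  (cells with P(S,T) = 0 contribute 0)
  (S=0,T=1): P(S|T) = (1/8)/(5/8) = 1/5;  -(1/8)·log₂(1/5) = 0.2902
  (S=1,T=0): P(S|T) = (1/4)/(1/4) = 1;  -(1/4)·log₂(1) = 0.0000
  (S=1,T=1): P(S|T) = (1/2)/(5/8) = 4/5;  -(1/2)·log₂(4/5) = 0.1610
  (S=1,T=2): P(S|T) = (1/8)/(1/8) = 1;  -(1/8)·log₂(1) = 0.0000
H(S|T) = 0.2902 + 0.0000 + 0.1610 + 0.0000
  = 0.4512 bits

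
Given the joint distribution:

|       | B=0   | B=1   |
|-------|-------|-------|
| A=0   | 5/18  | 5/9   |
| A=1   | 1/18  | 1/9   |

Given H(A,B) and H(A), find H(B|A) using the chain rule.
From the chain rule: H(A,B) = H(A) + H(B|A)
Therefore: H(B|A) = H(A,B) - H(A)

H(A,B) = -[(5/18)·log₂(5/18) + (5/9)·log₂(5/9) + (1/18)·log₂(1/18) + (1/9)·log₂(1/9)]
  = 0.5133 + 0.4711 + 0.2317 + 0.3522
  = 1.5683 bits
Marginal P(A) (row sums):
  P(A=0) = 5/18 + 5/9 = 5/6
  P(A=1) = 1/18 + 1/9 = 1/6
H(A) = -[(5/6)·log₂(5/6) + (1/6)·log₂(1/6)]
  = 0.2192 + 0.4308
  = 0.6500 bits

H(B|A) = 1.5683 - 0.6500 = 0.9183 bits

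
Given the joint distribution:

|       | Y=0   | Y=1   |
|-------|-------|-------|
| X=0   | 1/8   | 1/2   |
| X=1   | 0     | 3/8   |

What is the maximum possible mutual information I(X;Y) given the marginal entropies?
The upper bound on mutual information is I(X;Y) ≤ min(H(X), H(Y)).

Marginal P(X) (row sums):
  P(X=0) = 1/8 + 1/2 = 5/8
  P(X=1) = 0 + 3/8 = 3/8
Marginal P(Y) (column sums):
  P(Y=0) = 1/8 + 0 = 1/8
  P(Y=1) = 1/2 + 3/8 = 7/8

H(X) = -[(5/8)·log₂(5/8) + (3/8)·log₂(3/8)]
  = 0.4238 + 0.5306
  = 0.9544 bits
H(Y) = -[(1/8)·log₂(1/8) + (7/8)·log₂(7/8)]
  = 0.3750 + 0.1686
  = 0.5436 bits

Maximum possible I(X;Y) = min(0.9544, 0.5436) = 0.5436 bits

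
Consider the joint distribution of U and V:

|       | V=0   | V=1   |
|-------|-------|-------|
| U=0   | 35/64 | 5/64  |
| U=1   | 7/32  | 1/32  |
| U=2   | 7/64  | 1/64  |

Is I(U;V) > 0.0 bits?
Marginal P(U) (row sums):
  P(U=0) = 35/64 + 5/64 = 5/8
  P(U=1) = 7/32 + 1/32 = 1/4
  P(U=2) = 7/64 + 1/64 = 1/8
Marginal P(V) (column sums):
  P(V=0) = 35/64 + 7/32 + 7/64 = 7/8
  P(V=1) = 5/64 + 1/32 + 1/64 = 1/8

H(U) = -[(5/8)·log₂(5/8) + (1/4)·log₂(1/4) + (1/8)·log₂(1/8)]
  = 0.4238 + 0.5000 + 0.3750
  = 1.2988 bits
H(V) = -[(7/8)·log₂(7/8) + (1/8)·log₂(1/8)]
  = 0.1686 + 0.3750
  = 0.5436 bits
H(U,V) = -[(35/64)·log₂(35/64) + (5/64)·log₂(5/64) + (7/32)·log₂(7/32) + (1/32)·log₂(1/32) + (7/64)·log₂(7/64) + (1/64)·log₂(1/64)]
  = 0.4762 + 0.2873 + 0.4796 + 0.1563 + 0.3492 + 0.0938
  = 1.8424 bits

I(U;V) = H(U) + H(V) - H(U,V)
  = 1.2988 + 0.5436 - 1.8424
  = 0.0000 bits

No. I(U;V) = 0.0000 bits, which is ≤ 0.0 bits.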